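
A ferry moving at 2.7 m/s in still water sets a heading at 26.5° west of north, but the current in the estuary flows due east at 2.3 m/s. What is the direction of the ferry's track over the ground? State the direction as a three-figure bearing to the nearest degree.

024°

Taking east as x and north as y: velocity relative to the water = (-1.205, 2.416) m/s; the water relative to ground = (2.300, 0.000) m/s.
Velocity relative to ground = (-1.205, 2.416) + (2.300, 0.000) = (1.095, 2.416) m/s.
Bearing = atan2(1.10, 2.42) = 24.38° clockwise from north.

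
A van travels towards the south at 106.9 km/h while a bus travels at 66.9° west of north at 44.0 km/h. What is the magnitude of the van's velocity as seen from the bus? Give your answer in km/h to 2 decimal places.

130.59 km/h

Taking east as x and north as y: van velocity = (0.000, -106.900) km/h; bus velocity = (-40.472, 17.263) km/h.
Velocity of van relative to bus = (0.000, -106.900) − (-40.472, 17.263) = (40.472, -124.163) km/h.
Magnitude = |(40.472, -124.163)| = 130.593 km/h.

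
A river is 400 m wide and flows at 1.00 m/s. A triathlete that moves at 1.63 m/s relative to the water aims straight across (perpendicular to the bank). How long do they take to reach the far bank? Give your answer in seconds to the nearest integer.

245 s

The component of the triathlete's velocity perpendicular to the bank is 1.63 m/s.
Only the cross-stream component determines the crossing time; the current contributes nothing perpendicular to the bank.
Time = 400 / 1.630 = 245.399 s.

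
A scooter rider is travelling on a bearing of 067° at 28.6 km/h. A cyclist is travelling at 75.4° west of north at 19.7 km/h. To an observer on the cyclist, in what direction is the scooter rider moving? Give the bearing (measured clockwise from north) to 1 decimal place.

Taking east as x and north as y: scooter rider velocity = (26.326, 11.175) km/h; cyclist velocity = (-19.064, 4.966) km/h.
Velocity of scooter rider relative to cyclist = (26.326, 11.175) − (-19.064, 4.966) = (45.390, 6.209) km/h.
Bearing = atan2(45.39, 6.21) = 82.21° clockwise from north.

082.2°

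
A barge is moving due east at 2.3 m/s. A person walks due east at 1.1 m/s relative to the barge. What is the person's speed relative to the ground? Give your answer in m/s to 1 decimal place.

Taking east as x and north as y: barge velocity = (2.300, 0.000) m/s; person velocity relative to barge = (1.100, 0.000) m/s.
Velocity relative to ground = (2.300, 0.000) + (1.100, 0.000) = (3.400, 0.000) m/s.
Speed = |(3.400, 0.000)| = 3.400 m/s.

3.4 m/s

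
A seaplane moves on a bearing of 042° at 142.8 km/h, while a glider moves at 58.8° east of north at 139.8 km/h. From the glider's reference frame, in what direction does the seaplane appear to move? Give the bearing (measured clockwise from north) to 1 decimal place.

Taking east as x and north as y: seaplane velocity = (95.552, 106.121) km/h; glider velocity = (119.580, 72.420) km/h.
Velocity of seaplane relative to glider = (95.552, 106.121) − (119.580, 72.420) = (-24.028, 33.701) km/h.
Bearing = atan2(-24.03, 33.70) = 324.51° clockwise from north.

324.5°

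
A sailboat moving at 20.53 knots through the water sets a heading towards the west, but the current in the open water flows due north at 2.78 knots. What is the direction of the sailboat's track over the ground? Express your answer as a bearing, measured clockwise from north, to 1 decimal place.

Taking east as x and north as y: velocity relative to the water = (-20.530, 0.000) knots; the water relative to ground = (0.000, 2.780) knots.
Velocity relative to ground = (-20.530, 0.000) + (0.000, 2.780) = (-20.530, 2.780) knots.
Bearing = atan2(-20.53, 2.78) = 277.71° clockwise from north.

277.7°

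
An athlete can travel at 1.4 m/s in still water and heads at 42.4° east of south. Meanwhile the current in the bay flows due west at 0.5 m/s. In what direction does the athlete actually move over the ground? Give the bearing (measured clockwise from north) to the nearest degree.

Taking east as x and north as y: velocity relative to the water = (0.944, -1.034) m/s; the water relative to ground = (-0.500, 0.000) m/s.
Velocity relative to ground = (0.944, -1.034) + (-0.500, 0.000) = (0.444, -1.034) m/s.
Bearing = atan2(0.44, -1.03) = 156.76° clockwise from north.

157°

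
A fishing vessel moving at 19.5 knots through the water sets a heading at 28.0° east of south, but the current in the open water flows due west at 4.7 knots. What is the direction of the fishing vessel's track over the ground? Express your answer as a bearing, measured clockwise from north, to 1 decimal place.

Taking east as x and north as y: velocity relative to the water = (9.155, -17.217) knots; the water relative to ground = (-4.700, 0.000) knots.
Velocity relative to ground = (9.155, -17.217) + (-4.700, 0.000) = (4.455, -17.217) knots.
Bearing = atan2(4.45, -17.22) = 165.49° clockwise from north.

165.5°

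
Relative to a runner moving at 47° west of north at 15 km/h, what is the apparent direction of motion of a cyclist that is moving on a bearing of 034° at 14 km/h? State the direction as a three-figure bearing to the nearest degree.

Taking east as x and north as y: cyclist velocity = (7.829, 11.607) km/h; runner velocity = (-10.970, 10.230) km/h.
Velocity of cyclist relative to runner = (7.829, 11.607) − (-10.970, 10.230) = (18.799, 1.377) km/h.
Bearing = atan2(18.80, 1.38) = 85.81° clockwise from north.

086°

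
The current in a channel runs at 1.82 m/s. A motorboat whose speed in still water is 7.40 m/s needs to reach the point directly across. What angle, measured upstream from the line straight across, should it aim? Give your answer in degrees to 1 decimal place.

To cancel the current, the upstream component of the motorboat's velocity must equal the flow: 7.40 sin θ = 1.82.
sin θ = 1.82 / 7.40 = 0.2459.
θ = arcsin(0.2459) = 14.238°.

14.2°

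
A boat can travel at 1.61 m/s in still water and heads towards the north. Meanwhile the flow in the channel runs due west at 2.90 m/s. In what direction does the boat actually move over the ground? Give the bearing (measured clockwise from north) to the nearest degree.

299°

Taking east as x and north as y: velocity relative to the water = (0.000, 1.610) m/s; the water relative to ground = (-2.900, 0.000) m/s.
Velocity relative to ground = (0.000, 1.610) + (-2.900, 0.000) = (-2.900, 1.610) m/s.
Bearing = atan2(-2.90, 1.61) = 299.04° clockwise from north.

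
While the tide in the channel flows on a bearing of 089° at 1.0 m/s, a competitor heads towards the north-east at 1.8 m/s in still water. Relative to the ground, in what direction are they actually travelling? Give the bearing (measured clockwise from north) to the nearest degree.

Taking east as x and north as y: velocity relative to the water = (1.273, 1.273) m/s; the water relative to ground = (1.000, 0.017) m/s.
Velocity relative to ground = (1.273, 1.273) + (1.000, 0.017) = (2.273, 1.290) m/s.
Bearing = atan2(2.27, 1.29) = 60.42° clockwise from north.

060°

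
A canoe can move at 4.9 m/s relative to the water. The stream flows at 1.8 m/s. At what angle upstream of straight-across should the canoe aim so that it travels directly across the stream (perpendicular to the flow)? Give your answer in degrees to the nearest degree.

22°

To cancel the current, the upstream component of the canoe's velocity must equal the flow: 4.9 sin θ = 1.8.
sin θ = 1.8 / 4.9 = 0.3673.
θ = arcsin(0.3673) = 21.552°.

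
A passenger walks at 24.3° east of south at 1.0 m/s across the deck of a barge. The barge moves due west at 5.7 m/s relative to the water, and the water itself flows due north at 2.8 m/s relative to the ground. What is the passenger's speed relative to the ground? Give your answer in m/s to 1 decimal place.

In east/north components (m/s): passenger relative to barge = (0.412, -0.911); barge relative to water = (-5.700, 0.000); water relative to ground = (0.000, 2.800).
Sum = (-5.288, 1.889) m/s.
Speed = |(-5.288, 1.889)| = 5.616 m/s.

5.6 m/s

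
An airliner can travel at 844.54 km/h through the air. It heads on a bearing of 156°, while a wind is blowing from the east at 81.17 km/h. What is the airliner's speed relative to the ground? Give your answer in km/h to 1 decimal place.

Taking east as x and north as y: velocity relative to the air = (343.505, -771.526) km/h; the air relative to ground = (-81.170, 0.000) km/h.
Velocity relative to ground = (343.505, -771.526) + (-81.170, 0.000) = (262.335, -771.526) km/h.
Speed = |(262.335, -771.526)| = 814.906 km/h.

814.9 km/h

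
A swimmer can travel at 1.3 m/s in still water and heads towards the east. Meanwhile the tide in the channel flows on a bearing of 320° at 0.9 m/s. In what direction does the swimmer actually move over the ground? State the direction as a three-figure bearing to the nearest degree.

046°

Taking east as x and north as y: velocity relative to the water = (1.300, 0.000) m/s; the water relative to ground = (-0.579, 0.689) m/s.
Velocity relative to ground = (1.300, 0.000) + (-0.579, 0.689) = (0.721, 0.689) m/s.
Bearing = atan2(0.72, 0.69) = 46.30° clockwise from north.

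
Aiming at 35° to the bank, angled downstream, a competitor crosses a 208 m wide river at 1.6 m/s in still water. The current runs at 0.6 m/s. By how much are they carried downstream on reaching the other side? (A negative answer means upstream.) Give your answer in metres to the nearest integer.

Perpendicular speed = 0.918 m/s; crossing time = 208 / 0.918 = 226.648 s.
Net downstream speed = 1.911 m/s.
Drift = 1.911 × 226.648 = 433.044 m (downstream).

433 m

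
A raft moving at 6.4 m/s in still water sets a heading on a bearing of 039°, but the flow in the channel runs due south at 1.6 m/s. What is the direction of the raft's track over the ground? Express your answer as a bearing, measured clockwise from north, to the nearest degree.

050°

Taking east as x and north as y: velocity relative to the water = (4.028, 4.974) m/s; the water relative to ground = (0.000, -1.600) m/s.
Velocity relative to ground = (4.028, 4.974) + (0.000, -1.600) = (4.028, 3.374) m/s.
Bearing = atan2(4.03, 3.37) = 50.05° clockwise from north.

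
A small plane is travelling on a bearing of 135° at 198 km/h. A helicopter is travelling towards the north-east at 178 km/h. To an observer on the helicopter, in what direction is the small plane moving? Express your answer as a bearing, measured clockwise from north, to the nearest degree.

Taking east as x and north as y: small plane velocity = (140.007, -140.007) km/h; helicopter velocity = (125.865, 125.865) km/h.
Velocity of small plane relative to helicopter = (140.007, -140.007) − (125.865, 125.865) = (14.142, -265.872) km/h.
Bearing = atan2(14.14, -265.87) = 176.96° clockwise from north.

177°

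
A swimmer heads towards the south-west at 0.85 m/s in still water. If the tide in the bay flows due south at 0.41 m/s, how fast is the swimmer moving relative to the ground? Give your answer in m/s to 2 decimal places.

1.18 m/s

Taking east as x and north as y: velocity relative to the water = (-0.601, -0.601) m/s; the water relative to ground = (0.000, -0.410) m/s.
Velocity relative to ground = (-0.601, -0.601) + (0.000, -0.410) = (-0.601, -1.011) m/s.
Speed = |(-0.601, -1.011)| = 1.176 m/s.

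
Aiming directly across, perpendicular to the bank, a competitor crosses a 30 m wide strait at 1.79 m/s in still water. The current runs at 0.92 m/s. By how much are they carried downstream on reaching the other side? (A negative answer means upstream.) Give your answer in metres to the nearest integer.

15 m

Perpendicular speed = 1.790 m/s; crossing time = 30 / 1.790 = 16.760 s.
Net downstream speed = 0.920 m/s.
Drift = 0.920 × 16.760 = 15.419 m (downstream).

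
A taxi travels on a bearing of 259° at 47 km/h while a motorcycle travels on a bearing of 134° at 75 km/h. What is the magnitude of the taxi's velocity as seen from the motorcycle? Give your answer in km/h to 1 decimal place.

109.0 km/h

Taking east as x and north as y: taxi velocity = (-46.136, -8.968) km/h; motorcycle velocity = (53.950, -52.099) km/h.
Velocity of taxi relative to motorcycle = (-46.136, -8.968) − (53.950, -52.099) = (-100.087, 43.131) km/h.
Magnitude = |(-100.087, 43.131)| = 108.985 km/h.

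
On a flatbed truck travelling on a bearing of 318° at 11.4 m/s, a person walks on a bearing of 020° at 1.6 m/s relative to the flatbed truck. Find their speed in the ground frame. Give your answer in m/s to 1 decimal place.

Taking east as x and north as y: flatbed truck velocity = (-7.628, 8.472) m/s; person velocity relative to flatbed truck = (0.547, 1.504) m/s.
Velocity relative to ground = (-7.628, 8.472) + (0.547, 1.504) = (-7.081, 9.975) m/s.
Speed = |(-7.081, 9.975)| = 12.233 m/s.

12.2 m/s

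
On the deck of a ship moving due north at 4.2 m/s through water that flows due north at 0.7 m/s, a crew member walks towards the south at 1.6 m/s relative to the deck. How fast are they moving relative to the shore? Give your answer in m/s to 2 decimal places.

In east/north components (m/s): crew member relative to ship = (0.000, -1.600); ship relative to water = (0.000, 4.200); water relative to ground = (0.000, 0.700).
Sum = (0.000, 3.300) m/s.
Speed = |(0.000, 3.300)| = 3.300 m/s.

3.30 m/s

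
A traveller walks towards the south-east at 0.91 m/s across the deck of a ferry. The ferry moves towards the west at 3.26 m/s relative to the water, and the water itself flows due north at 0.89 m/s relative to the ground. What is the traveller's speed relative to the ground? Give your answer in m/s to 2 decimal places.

In east/north components (m/s): traveller relative to ferry = (0.643, -0.643); ferry relative to water = (-3.260, 0.000); water relative to ground = (0.000, 0.890).
Sum = (-2.617, 0.247) m/s.
Speed = |(-2.617, 0.247)| = 2.628 m/s.

2.63 m/s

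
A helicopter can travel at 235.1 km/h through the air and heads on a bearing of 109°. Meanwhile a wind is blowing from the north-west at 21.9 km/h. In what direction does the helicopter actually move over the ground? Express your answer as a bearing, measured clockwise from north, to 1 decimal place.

Taking east as x and north as y: velocity relative to the air = (222.291, -76.541) km/h; the air relative to ground = (15.486, -15.486) km/h.
Velocity relative to ground = (222.291, -76.541) + (15.486, -15.486) = (237.777, -92.027) km/h.
Bearing = atan2(237.78, -92.03) = 111.16° clockwise from north.

111.2°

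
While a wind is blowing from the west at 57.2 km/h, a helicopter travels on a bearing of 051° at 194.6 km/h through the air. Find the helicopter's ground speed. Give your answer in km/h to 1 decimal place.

Taking east as x and north as y: velocity relative to the air = (151.233, 122.466) km/h; the air relative to ground = (57.200, 0.000) km/h.
Velocity relative to ground = (151.233, 122.466) + (57.200, 0.000) = (208.433, 122.466) km/h.
Speed = |(208.433, 122.466)| = 241.748 km/h.

241.7 km/h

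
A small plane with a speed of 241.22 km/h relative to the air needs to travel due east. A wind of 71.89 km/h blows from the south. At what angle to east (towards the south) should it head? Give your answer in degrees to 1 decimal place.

The wind pushes perpendicular to the desired track; the heading must have a component into the wind equal to 71.89 km/h: 241.22 sin θ = 71.89.
sin θ = 0.2980, so θ = 17.339°.

17.3°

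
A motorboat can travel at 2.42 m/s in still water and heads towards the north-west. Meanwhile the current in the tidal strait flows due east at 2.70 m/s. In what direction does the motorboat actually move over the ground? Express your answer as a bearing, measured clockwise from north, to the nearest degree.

Taking east as x and north as y: velocity relative to the water = (-1.711, 1.711) m/s; the water relative to ground = (2.700, 0.000) m/s.
Velocity relative to ground = (-1.711, 1.711) + (2.700, 0.000) = (0.989, 1.711) m/s.
Bearing = atan2(0.99, 1.71) = 30.02° clockwise from north.

030°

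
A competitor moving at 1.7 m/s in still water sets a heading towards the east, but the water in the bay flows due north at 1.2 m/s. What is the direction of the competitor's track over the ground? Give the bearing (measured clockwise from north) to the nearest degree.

055°

Taking east as x and north as y: velocity relative to the water = (1.700, 0.000) m/s; the water relative to ground = (0.000, 1.200) m/s.
Velocity relative to ground = (1.700, 0.000) + (0.000, 1.200) = (1.700, 1.200) m/s.
Bearing = atan2(1.70, 1.20) = 54.78° clockwise from north.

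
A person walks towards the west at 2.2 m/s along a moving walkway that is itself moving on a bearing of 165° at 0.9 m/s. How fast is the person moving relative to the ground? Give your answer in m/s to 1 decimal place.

2.2 m/s

Taking east as x and north as y: moving walkway velocity = (0.233, -0.869) m/s; person velocity relative to moving walkway = (-2.200, 0.000) m/s.
Velocity relative to ground = (0.233, -0.869) + (-2.200, 0.000) = (-1.967, -0.869) m/s.
Speed = |(-1.967, -0.869)| = 2.151 m/s.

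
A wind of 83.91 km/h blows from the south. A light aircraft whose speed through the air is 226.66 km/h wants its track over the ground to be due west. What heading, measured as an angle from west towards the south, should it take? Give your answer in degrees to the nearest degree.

The wind pushes perpendicular to the desired track; the heading must have a component into the wind equal to 83.91 km/h: 226.66 sin θ = 83.91.
sin θ = 0.3702, so θ = 21.728°.

22°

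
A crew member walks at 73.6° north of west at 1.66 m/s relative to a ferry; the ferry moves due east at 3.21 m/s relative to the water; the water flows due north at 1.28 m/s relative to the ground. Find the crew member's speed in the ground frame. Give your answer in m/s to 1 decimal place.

4.0 m/s

In east/north components (m/s): crew member relative to ferry = (-0.469, 1.592); ferry relative to water = (3.210, 0.000); water relative to ground = (0.000, 1.280).
Sum = (2.741, 2.872) m/s.
Speed = |(2.741, 2.872)| = 3.971 m/s.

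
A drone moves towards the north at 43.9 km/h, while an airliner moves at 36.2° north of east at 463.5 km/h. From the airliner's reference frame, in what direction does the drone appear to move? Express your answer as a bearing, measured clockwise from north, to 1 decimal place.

238.4°

Taking east as x and north as y: drone velocity = (0.000, 43.900) km/h; airliner velocity = (374.026, 273.746) km/h.
Velocity of drone relative to airliner = (0.000, 43.900) − (374.026, 273.746) = (-374.026, -229.846) km/h.
Bearing = atan2(-374.03, -229.85) = 238.43° clockwise from north.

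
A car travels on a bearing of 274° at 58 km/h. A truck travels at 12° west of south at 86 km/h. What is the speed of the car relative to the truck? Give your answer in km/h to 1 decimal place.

Taking east as x and north as y: car velocity = (-57.859, 4.046) km/h; truck velocity = (-17.880, -84.121) km/h.
Velocity of car relative to truck = (-57.859, 4.046) − (-17.880, -84.121) = (-39.978, 88.167) km/h.
Magnitude = |(-39.978, 88.167)| = 96.807 km/h.

96.8 km/h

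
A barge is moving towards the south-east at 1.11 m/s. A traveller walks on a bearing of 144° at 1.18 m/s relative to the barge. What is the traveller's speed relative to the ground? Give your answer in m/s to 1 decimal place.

Taking east as x and north as y: barge velocity = (0.785, -0.785) m/s; traveller velocity relative to barge = (0.694, -0.955) m/s.
Velocity relative to ground = (0.785, -0.785) + (0.694, -0.955) = (1.478, -1.740) m/s.
Speed = |(1.478, -1.740)| = 2.283 m/s.

2.3 m/s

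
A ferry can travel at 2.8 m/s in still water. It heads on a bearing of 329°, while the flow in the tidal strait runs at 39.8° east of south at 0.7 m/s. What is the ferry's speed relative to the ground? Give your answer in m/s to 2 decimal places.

2.11 m/s

Taking east as x and north as y: velocity relative to the water = (-1.442, 2.400) m/s; the water relative to ground = (0.448, -0.538) m/s.
Velocity relative to ground = (-1.442, 2.400) + (0.448, -0.538) = (-0.994, 1.862) m/s.
Speed = |(-0.994, 1.862)| = 2.111 m/s.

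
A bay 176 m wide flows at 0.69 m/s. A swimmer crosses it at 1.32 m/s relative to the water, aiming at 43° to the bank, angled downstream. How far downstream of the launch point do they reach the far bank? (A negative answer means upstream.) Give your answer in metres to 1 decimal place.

323.6 m

Perpendicular speed = 0.900 m/s; crossing time = 176 / 0.900 = 195.504 s.
Net downstream speed = 1.655 m/s.
Drift = 1.655 × 195.504 = 323.635 m (downstream).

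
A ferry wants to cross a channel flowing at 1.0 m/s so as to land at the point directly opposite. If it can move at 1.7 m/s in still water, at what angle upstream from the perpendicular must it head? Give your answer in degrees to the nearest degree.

36°

To cancel the current, the upstream component of the ferry's velocity must equal the flow: 1.7 sin θ = 1.0.
sin θ = 1.0 / 1.7 = 0.5882.
θ = arcsin(0.5882) = 36.032°.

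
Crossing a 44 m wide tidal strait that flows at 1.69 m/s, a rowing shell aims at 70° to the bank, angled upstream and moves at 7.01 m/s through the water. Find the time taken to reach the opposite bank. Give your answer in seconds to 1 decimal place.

6.7 s

The component of the rowing shell's velocity perpendicular to the bank is 7.01 × sin 70° = 6.587 m/s.
Only the cross-stream component determines the crossing time; the current contributes nothing perpendicular to the bank.
Time = 44 / 6.587 = 6.680 s.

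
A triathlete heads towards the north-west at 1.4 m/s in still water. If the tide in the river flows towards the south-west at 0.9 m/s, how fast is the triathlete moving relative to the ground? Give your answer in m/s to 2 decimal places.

1.66 m/s

Taking east as x and north as y: velocity relative to the water = (-0.990, 0.990) m/s; the water relative to ground = (-0.636, -0.636) m/s.
Velocity relative to ground = (-0.990, 0.990) + (-0.636, -0.636) = (-1.626, 0.354) m/s.
Speed = |(-1.626, 0.354)| = 1.664 m/s.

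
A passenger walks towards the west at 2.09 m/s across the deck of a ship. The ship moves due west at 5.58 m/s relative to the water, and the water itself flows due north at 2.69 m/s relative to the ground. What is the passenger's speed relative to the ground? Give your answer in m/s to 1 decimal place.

8.1 m/s

In east/north components (m/s): passenger relative to ship = (-2.090, 0.000); ship relative to water = (-5.580, 0.000); water relative to ground = (0.000, 2.690).
Sum = (-7.670, 2.690) m/s.
Speed = |(-7.670, 2.690)| = 8.128 m/s.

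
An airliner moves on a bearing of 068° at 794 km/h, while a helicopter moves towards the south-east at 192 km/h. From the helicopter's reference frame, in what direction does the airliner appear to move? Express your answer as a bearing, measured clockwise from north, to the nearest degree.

Taking east as x and north as y: airliner velocity = (736.184, 297.438) km/h; helicopter velocity = (135.765, -135.765) km/h.
Velocity of airliner relative to helicopter = (736.184, 297.438) − (135.765, -135.765) = (600.419, 433.202) km/h.
Bearing = atan2(600.42, 433.20) = 54.19° clockwise from north.

054°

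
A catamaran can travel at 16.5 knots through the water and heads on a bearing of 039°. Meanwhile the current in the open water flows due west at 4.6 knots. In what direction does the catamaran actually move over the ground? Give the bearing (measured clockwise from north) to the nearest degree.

024°

Taking east as x and north as y: velocity relative to the water = (10.384, 12.823) knots; the water relative to ground = (-4.600, 0.000) knots.
Velocity relative to ground = (10.384, 12.823) + (-4.600, 0.000) = (5.784, 12.823) knots.
Bearing = atan2(5.78, 12.82) = 24.28° clockwise from north.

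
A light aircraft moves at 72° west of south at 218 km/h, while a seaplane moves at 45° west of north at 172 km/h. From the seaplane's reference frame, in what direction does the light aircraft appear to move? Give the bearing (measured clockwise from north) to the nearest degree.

Taking east as x and north as y: light aircraft velocity = (-207.330, -67.366) km/h; seaplane velocity = (-121.622, 121.622) km/h.
Velocity of light aircraft relative to seaplane = (-207.330, -67.366) − (-121.622, 121.622) = (-85.708, -188.988) km/h.
Bearing = atan2(-85.71, -188.99) = 204.39° clockwise from north.

204°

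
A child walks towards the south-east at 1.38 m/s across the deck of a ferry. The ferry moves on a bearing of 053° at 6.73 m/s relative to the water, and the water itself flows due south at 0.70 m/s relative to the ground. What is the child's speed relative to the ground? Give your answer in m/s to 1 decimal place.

In east/north components (m/s): child relative to ferry = (0.976, -0.976); ferry relative to water = (5.375, 4.050); water relative to ground = (0.000, -0.700).
Sum = (6.351, 2.374) m/s.
Speed = |(6.351, 2.374)| = 6.780 m/s.

6.8 m/s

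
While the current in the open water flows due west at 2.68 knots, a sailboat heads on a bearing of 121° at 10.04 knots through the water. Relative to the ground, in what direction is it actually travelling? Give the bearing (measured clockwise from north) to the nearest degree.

Taking east as x and north as y: velocity relative to the water = (8.606, -5.171) knots; the water relative to ground = (-2.680, 0.000) knots.
Velocity relative to ground = (8.606, -5.171) + (-2.680, 0.000) = (5.926, -5.171) knots.
Bearing = atan2(5.93, -5.17) = 131.11° clockwise from north.

131°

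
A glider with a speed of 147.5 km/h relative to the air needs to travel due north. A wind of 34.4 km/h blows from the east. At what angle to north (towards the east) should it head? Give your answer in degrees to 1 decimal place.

13.5°

The wind pushes perpendicular to the desired track; the heading must have a component into the wind equal to 34.4 km/h: 147.5 sin θ = 34.4.
sin θ = 0.2332, so θ = 13.487°.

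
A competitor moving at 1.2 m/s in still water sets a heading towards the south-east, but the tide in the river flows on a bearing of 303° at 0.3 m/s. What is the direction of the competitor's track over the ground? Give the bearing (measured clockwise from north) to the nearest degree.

139°

Taking east as x and north as y: velocity relative to the water = (0.849, -0.849) m/s; the water relative to ground = (-0.252, 0.163) m/s.
Velocity relative to ground = (0.849, -0.849) + (-0.252, 0.163) = (0.597, -0.685) m/s.
Bearing = atan2(0.60, -0.69) = 138.94° clockwise from north.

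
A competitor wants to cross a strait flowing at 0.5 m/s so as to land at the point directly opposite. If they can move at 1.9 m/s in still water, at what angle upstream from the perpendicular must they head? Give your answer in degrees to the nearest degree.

To cancel the current, the upstream component of the competitor's velocity must equal the flow: 1.9 sin θ = 0.5.
sin θ = 0.5 / 1.9 = 0.2632.
θ = arcsin(0.2632) = 15.258°.

15°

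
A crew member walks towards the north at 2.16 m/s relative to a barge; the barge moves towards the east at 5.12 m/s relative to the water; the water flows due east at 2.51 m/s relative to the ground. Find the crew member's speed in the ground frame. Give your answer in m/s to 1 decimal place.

7.9 m/s

In east/north components (m/s): crew member relative to barge = (0.000, 2.160); barge relative to water = (5.120, 0.000); water relative to ground = (2.510, 0.000).
Sum = (7.630, 2.160) m/s.
Speed = |(7.630, 2.160)| = 7.930 m/s.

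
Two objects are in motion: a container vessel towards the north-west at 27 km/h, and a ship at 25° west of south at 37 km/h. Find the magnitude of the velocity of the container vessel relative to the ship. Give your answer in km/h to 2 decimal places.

52.74 km/h

Taking east as x and north as y: container vessel velocity = (-19.092, 19.092) km/h; ship velocity = (-15.637, -33.533) km/h.
Velocity of container vessel relative to ship = (-19.092, 19.092) − (-15.637, -33.533) = (-3.455, 52.625) km/h.
Magnitude = |(-3.455, 52.625)| = 52.739 km/h.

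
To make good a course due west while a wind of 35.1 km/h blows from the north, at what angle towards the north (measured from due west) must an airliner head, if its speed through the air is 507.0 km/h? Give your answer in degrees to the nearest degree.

4°

The wind pushes perpendicular to the desired track; the heading must have a component into the wind equal to 35.1 km/h: 507.0 sin θ = 35.1.
sin θ = 0.0692, so θ = 3.970°.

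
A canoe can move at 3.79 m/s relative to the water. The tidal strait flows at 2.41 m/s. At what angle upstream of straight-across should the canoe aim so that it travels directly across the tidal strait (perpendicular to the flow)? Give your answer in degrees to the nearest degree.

To cancel the current, the upstream component of the canoe's velocity must equal the flow: 3.79 sin θ = 2.41.
sin θ = 2.41 / 3.79 = 0.6359.
θ = arcsin(0.6359) = 39.486°.

39°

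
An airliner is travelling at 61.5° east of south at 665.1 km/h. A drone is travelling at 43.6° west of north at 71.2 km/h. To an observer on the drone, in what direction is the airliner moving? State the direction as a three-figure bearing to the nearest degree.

120°

Taking east as x and north as y: airliner velocity = (584.501, -317.358) km/h; drone velocity = (-49.101, 51.561) km/h.
Velocity of airliner relative to drone = (584.501, -317.358) − (-49.101, 51.561) = (633.602, -368.919) km/h.
Bearing = atan2(633.60, -368.92) = 120.21° clockwise from north.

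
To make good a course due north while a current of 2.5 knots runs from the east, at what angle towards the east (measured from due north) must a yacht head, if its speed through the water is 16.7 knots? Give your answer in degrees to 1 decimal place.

8.6°

The current pushes perpendicular to the desired track; the heading must have a component into the current equal to 2.5 knots: 16.7 sin θ = 2.5.
sin θ = 0.1497, so θ = 8.610°.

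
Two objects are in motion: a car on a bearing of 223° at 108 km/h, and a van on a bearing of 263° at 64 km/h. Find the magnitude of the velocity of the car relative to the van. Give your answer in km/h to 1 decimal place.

71.9 km/h

Taking east as x and north as y: car velocity = (-73.656, -78.986) km/h; van velocity = (-63.523, -7.800) km/h.
Velocity of car relative to van = (-73.656, -78.986) − (-63.523, -7.800) = (-10.133, -71.187) km/h.
Magnitude = |(-10.133, -71.187)| = 71.904 km/h.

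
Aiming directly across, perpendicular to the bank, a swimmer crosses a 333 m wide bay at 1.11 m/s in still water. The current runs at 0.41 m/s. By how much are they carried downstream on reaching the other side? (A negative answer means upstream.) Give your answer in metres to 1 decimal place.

123.0 m

Perpendicular speed = 1.110 m/s; crossing time = 333 / 1.110 = 300.000 s.
Net downstream speed = 0.410 m/s.
Drift = 0.410 × 300.000 = 123.000 m (downstream).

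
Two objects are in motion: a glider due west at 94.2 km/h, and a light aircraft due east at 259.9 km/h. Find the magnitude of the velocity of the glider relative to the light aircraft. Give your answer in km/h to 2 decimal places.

354.10 km/h

Taking east as x and north as y: glider velocity = (-94.200, 0.000) km/h; light aircraft velocity = (259.900, 0.000) km/h.
Velocity of glider relative to light aircraft = (-94.200, 0.000) − (259.900, 0.000) = (-354.100, 0.000) km/h.
Magnitude = |(-354.100, 0.000)| = 354.100 km/h.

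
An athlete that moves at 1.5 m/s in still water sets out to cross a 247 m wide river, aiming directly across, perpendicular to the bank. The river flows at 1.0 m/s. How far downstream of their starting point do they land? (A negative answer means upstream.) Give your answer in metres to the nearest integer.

165 m

Perpendicular speed = 1.500 m/s; crossing time = 247 / 1.500 = 164.667 s.
Net downstream speed = 1.000 m/s.
Drift = 1.000 × 164.667 = 164.667 m (downstream).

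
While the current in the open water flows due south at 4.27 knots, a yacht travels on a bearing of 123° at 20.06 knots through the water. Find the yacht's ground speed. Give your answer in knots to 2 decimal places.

22.67 knots

Taking east as x and north as y: velocity relative to the water = (16.824, -10.925) knots; the water relative to ground = (0.000, -4.270) knots.
Velocity relative to ground = (16.824, -10.925) + (0.000, -4.270) = (16.824, -15.195) knots.
Speed = |(16.824, -15.195)| = 22.670 knots.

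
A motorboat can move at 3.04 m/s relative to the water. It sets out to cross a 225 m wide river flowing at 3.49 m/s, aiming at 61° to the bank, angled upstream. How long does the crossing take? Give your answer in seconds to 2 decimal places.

84.62 s

The component of the motorboat's velocity perpendicular to the bank is 3.04 × sin 61° = 2.659 m/s.
The flow acts along the bank and has no component across it.
Time = 225 / 2.659 = 84.623 s.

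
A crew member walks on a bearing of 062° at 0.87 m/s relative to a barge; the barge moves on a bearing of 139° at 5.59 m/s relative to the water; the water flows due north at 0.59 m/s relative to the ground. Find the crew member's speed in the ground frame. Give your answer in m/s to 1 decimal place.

In east/north components (m/s): crew member relative to barge = (0.768, 0.408); barge relative to water = (3.667, -4.219); water relative to ground = (0.000, 0.590).
Sum = (4.436, -3.220) m/s.
Speed = |(4.436, -3.220)| = 5.481 m/s.

5.5 m/s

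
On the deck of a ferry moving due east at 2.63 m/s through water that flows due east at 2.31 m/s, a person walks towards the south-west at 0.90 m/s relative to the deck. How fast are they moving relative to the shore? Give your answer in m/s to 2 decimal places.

In east/north components (m/s): person relative to ferry = (-0.636, -0.636); ferry relative to water = (2.630, 0.000); water relative to ground = (2.310, 0.000).
Sum = (4.304, -0.636) m/s.
Speed = |(4.304, -0.636)| = 4.350 m/s.

4.35 m/s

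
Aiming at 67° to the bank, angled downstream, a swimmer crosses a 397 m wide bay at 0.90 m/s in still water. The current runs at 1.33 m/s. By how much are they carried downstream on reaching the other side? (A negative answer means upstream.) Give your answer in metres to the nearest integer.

Perpendicular speed = 0.828 m/s; crossing time = 397 / 0.828 = 479.206 s.
Net downstream speed = 1.682 m/s.
Drift = 1.682 × 479.206 = 805.860 m (downstream).

806 m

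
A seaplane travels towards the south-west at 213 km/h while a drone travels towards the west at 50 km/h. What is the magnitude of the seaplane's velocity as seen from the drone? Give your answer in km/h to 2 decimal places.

181.13 km/h

Taking east as x and north as y: seaplane velocity = (-150.614, -150.614) km/h; drone velocity = (-50.000, 0.000) km/h.
Velocity of seaplane relative to drone = (-150.614, -150.614) − (-50.000, 0.000) = (-100.614, -150.614) km/h.
Magnitude = |(-100.614, -150.614)| = 181.129 km/h.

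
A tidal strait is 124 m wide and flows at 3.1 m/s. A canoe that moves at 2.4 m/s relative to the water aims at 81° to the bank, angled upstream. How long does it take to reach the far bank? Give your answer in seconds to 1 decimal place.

52.3 s

The component of the canoe's velocity perpendicular to the bank is 2.4 × sin 81° = 2.370 m/s.
Only the cross-stream component determines the crossing time; the current contributes nothing perpendicular to the bank.
Time = 124 / 2.370 = 52.311 s.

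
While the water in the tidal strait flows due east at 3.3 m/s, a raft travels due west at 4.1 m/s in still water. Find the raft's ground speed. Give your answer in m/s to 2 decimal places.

Taking east as x and north as y: velocity relative to the water = (-4.100, 0.000) m/s; the water relative to ground = (3.300, 0.000) m/s.
Velocity relative to ground = (-4.100, 0.000) + (3.300, 0.000) = (-0.800, 0.000) m/s.
Speed = |(-0.800, 0.000)| = 0.800 m/s.

0.80 m/s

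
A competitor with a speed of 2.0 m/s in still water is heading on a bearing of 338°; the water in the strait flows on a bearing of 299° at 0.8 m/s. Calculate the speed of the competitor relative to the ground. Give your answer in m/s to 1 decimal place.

Taking east as x and north as y: velocity relative to the water = (-0.749, 1.854) m/s; the water relative to ground = (-0.700, 0.388) m/s.
Velocity relative to ground = (-0.749, 1.854) + (-0.700, 0.388) = (-1.449, 2.242) m/s.
Speed = |(-1.449, 2.242)| = 2.670 m/s.

2.7 m/s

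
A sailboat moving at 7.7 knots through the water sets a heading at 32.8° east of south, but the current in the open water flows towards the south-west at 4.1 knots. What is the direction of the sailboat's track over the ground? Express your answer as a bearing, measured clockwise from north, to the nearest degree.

Taking east as x and north as y: velocity relative to the water = (4.171, -6.472) knots; the water relative to ground = (-2.899, -2.899) knots.
Velocity relative to ground = (4.171, -6.472) + (-2.899, -2.899) = (1.272, -9.372) knots.
Bearing = atan2(1.27, -9.37) = 172.27° clockwise from north.

172°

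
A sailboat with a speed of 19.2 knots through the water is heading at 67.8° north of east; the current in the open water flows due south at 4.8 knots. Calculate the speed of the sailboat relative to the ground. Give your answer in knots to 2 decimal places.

14.87 knots

Taking east as x and north as y: velocity relative to the water = (7.255, 17.777) knots; the water relative to ground = (0.000, -4.800) knots.
Velocity relative to ground = (7.255, 17.777) + (0.000, -4.800) = (7.255, 12.977) knots.
Speed = |(7.255, 12.977)| = 14.867 knots.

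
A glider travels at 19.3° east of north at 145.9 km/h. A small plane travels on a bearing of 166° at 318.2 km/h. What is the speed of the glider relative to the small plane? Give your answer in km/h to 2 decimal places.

Taking east as x and north as y: glider velocity = (48.222, 137.701) km/h; small plane velocity = (76.980, -308.748) km/h.
Velocity of glider relative to small plane = (48.222, 137.701) − (76.980, -308.748) = (-28.757, 446.449) km/h.
Magnitude = |(-28.757, 446.449)| = 447.374 km/h.

447.37 km/h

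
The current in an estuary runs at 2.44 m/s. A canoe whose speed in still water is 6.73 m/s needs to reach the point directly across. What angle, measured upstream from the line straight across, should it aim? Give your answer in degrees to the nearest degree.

To cancel the current, the upstream component of the canoe's velocity must equal the flow: 6.73 sin θ = 2.44.
sin θ = 2.44 / 6.73 = 0.3626.
θ = arcsin(0.3626) = 21.257°.

21°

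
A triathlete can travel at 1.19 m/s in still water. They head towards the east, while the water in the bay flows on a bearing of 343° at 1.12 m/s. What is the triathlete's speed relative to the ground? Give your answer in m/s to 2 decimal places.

1.38 m/s

Taking east as x and north as y: velocity relative to the water = (1.190, 0.000) m/s; the water relative to ground = (-0.327, 1.071) m/s.
Velocity relative to ground = (1.190, 0.000) + (-0.327, 1.071) = (0.863, 1.071) m/s.
Speed = |(0.863, 1.071)| = 1.375 m/s.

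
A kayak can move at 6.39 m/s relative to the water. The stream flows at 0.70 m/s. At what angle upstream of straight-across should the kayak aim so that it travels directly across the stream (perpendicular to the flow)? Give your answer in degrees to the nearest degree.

To cancel the current, the upstream component of the kayak's velocity must equal the flow: 6.39 sin θ = 0.70.
sin θ = 0.70 / 6.39 = 0.1095.
θ = arcsin(0.1095) = 6.289°.

6°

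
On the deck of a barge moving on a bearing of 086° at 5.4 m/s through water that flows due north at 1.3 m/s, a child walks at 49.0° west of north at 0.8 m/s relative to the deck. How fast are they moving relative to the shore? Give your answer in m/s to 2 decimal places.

In east/north components (m/s): child relative to barge = (-0.604, 0.525); barge relative to water = (5.387, 0.377); water relative to ground = (0.000, 1.300).
Sum = (4.783, 2.202) m/s.
Speed = |(4.783, 2.202)| = 5.265 m/s.

5.27 m/s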